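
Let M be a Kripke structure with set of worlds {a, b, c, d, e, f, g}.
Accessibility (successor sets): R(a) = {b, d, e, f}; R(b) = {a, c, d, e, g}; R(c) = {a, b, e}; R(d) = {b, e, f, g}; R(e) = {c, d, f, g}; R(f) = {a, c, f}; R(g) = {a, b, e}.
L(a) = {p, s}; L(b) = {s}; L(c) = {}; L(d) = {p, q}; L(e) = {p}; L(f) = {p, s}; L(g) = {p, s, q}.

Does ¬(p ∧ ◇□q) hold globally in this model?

Let φ = ¬(p ∧ ◇□q). Evaluate φ at each world:
  a (successors {b, d, e, f}): φ is true.
  b (successors {a, c, d, e, g}): φ is true.
  c (successors {a, b, e}): φ is true.
  d (successors {b, e, f, g}): φ is true.
  e (successors {c, d, f, g}): φ is true.
  f (successors {a, c, f}): φ is true.
  g (successors {a, b, e}): φ is true.
For instance, at b:
  At b: p ∧ ◇□q is false, so ¬(p ∧ ◇□q) is true.
    At b: p is false, ◇□q is false, so p ∧ ◇□q is false.
      At b: ◇□q requires □q at some successor in {a, c, d, e, g}.
        At a: □q is false.
        At c: □q is false.
        At d: □q is false.
        At e: □q is false.
        At g: □q is false.
      So ◇□q is false at b.

Yes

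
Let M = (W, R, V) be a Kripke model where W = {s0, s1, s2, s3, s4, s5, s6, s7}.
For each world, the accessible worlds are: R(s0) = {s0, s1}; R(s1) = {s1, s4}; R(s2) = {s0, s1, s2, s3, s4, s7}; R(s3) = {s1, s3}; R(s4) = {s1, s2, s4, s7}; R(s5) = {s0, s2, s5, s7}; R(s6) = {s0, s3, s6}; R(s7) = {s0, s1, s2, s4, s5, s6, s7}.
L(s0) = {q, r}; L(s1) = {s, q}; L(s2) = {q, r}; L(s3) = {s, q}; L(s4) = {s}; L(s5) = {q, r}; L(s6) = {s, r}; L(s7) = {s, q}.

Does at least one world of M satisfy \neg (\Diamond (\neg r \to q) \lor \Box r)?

No

Let φ = \neg (\Diamond (\neg r \to q) \lor \Box r). Evaluate φ at each world:
  s0 (successors {s0, s1}): φ is false.
  s1 (successors {s1, s4}): φ is false.
  s2 (successors {s0, s1, s2, s3, s4, s7}): φ is false.
  s3 (successors {s1, s3}): φ is false.
  s4 (successors {s1, s2, s4, s7}): φ is false.
  s5 (successors {s0, s2, s5, s7}): φ is false.
  s6 (successors {s0, s3, s6}): φ is false.
  s7 (successors {s0, s1, s2, s4, s5, s6, s7}): φ is false.
For instance, at s2:
  At s2: \Diamond (\neg r \to q) \lor \Box r is true, so \neg (\Diamond (\neg r \to q) \lor \Box r) is false.
    At s2: \Diamond (\neg r \to q) is true, \Box r is false, so \Diamond (\neg r \to q) \lor \Box r is true.
      At s2: \Diamond (\neg r \to q) requires \neg r \to q at some successor in {s0, s1, s2, s3, s4, s7}.
        \neg r \to q holds at s0, so \Diamond (\neg r \to q) is true at s2.
      At s2: \Box r requires r at every successor {s0, s1, s2, s3, s4, s7}.
        r fails at s1, so \Box r is false at s2.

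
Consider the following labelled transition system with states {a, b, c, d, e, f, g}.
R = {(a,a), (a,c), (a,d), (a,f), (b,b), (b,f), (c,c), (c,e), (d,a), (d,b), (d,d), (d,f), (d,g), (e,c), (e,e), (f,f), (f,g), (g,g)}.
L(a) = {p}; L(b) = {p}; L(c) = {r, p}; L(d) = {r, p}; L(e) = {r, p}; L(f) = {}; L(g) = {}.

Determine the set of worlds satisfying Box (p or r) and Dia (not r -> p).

Recall that Box ψ holds at a world iff ψ holds at every accessible world, and Dia ψ holds iff ψ holds at some accessible world.
Let φ = Box (p or r) and Dia (not r -> p). Evaluate φ at each world:
  a (successors {a, c, d, f}): φ is false.
  b (successors {b, f}): φ is false.
  c (successors {c, e}): φ is true.
  d (successors {a, b, d, f, g}): φ is false.
  e (successors {c, e}): φ is true.
  f (successors {f, g}): φ is false.
  g (successors {g}): φ is false.
For instance, at b:
  At b: Box (p or r) is false, Dia (not r -> p) is true, so Box (p or r) and Dia (not r -> p) is false.
    At b: Box (p or r) requires p or r at every successor {b, f}.
      p or r fails at f, so Box (p or r) is false at b.
    At b: Dia (not r -> p) requires not r -> p at some successor in {b, f}.
      not r -> p holds at b, so Dia (not r -> p) is true at b.
Satisfying worlds: {c, e}

c, e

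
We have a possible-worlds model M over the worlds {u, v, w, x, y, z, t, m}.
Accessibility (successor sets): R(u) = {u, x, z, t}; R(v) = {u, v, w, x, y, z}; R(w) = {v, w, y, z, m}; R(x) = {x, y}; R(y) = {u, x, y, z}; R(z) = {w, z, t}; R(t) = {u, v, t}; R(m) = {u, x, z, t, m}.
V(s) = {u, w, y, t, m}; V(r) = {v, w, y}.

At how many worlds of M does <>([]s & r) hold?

0

Recall that []ψ holds at a world iff ψ holds at every accessible world, and <>ψ holds iff ψ holds at some accessible world.
Let φ = <>([]s & r). Evaluate φ at each world:
  u (successors {u, x, z, t}): φ is false.
  v (successors {u, v, w, x, y, z}): φ is false.
  w (successors {v, w, y, z, m}): φ is false.
  x (successors {x, y}): φ is false.
  y (successors {u, x, y, z}): φ is false.
  z (successors {w, z, t}): φ is false.
  t (successors {u, v, t}): φ is false.
  m (successors {u, x, z, t, m}): φ is false.
For instance, at y:
  At y: <>([]s & r) requires []s & r at some successor in {u, x, y, z}.
    At u: []s & r is false.
    At x: []s & r is false.
    At y: []s & r is false.
    At z: []s & r is false.
  So <>([]s & r) is false at y.
Satisfying worlds: none.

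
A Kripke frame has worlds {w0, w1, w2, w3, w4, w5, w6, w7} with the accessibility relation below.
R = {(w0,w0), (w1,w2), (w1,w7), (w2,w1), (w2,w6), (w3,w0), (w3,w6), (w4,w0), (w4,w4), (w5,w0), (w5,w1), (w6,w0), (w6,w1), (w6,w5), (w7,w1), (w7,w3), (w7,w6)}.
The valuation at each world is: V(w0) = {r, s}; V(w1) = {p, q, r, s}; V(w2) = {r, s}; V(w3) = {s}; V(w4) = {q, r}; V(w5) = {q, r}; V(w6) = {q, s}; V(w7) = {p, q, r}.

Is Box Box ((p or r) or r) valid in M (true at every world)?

No

Let φ = Box Box ((p or r) or r). Evaluate φ at each world:
  w0 (successors {w0}): φ is true.
  w1 (successors {w2, w7}): φ is false.
  w2 (successors {w1, w6}): φ is true.
  w3 (successors {w0, w6}): φ is true.
  w4 (successors {w0, w4}): φ is true.
  w5 (successors {w0, w1}): φ is true.
  w6 (successors {w0, w1, w5}): φ is true.
  w7 (successors {w1, w3, w6}): φ is false.
Detail at w1 (counterexample):
  At w1: Box Box ((p or r) or r) requires Box ((p or r) or r) at every successor {w2, w7}.
    Box ((p or r) or r) fails at w2, so Box Box ((p or r) or r) is false at w1.
      At w2: Box ((p or r) or r) requires (p or r) or r at every successor {w1, w6}.
        (p or r) or r fails at w6, so Box ((p or r) or r) is false at w2.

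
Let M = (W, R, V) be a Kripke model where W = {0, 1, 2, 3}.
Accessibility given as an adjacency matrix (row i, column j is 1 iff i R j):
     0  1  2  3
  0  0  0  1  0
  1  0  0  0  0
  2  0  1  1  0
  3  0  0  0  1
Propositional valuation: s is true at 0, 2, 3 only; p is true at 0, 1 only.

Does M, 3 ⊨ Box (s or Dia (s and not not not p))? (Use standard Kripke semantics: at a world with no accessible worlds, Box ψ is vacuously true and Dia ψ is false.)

Yes

At 3: Box (s or Dia (s and not not not p)) requires s or Dia (s and not not not p) at every successor {3}.
    At 3: s is true, Dia (s and not not not p) is true, so s or Dia (s and not not not p) is true.
      At 3: Dia (s and not not not p) requires s and not not not p at some successor in {3}.
        s and not not not p holds at 3, so Dia (s and not not not p) is true at 3.
So Box (s or Dia (s and not not not p)) is true at 3.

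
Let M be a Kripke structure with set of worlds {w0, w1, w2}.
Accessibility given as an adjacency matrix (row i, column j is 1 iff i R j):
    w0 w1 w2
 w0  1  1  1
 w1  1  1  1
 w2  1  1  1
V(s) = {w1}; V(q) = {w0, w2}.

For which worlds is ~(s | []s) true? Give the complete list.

Let φ = ~(s | []s). Evaluate φ at each world:
  w0 (successors {w0, w1, w2}): φ is true.
  w1 (successors {w0, w1, w2}): φ is false.
  w2 (successors {w0, w1, w2}): φ is true.
For instance, at w0:
  At w0: s | []s is false, so ~(s | []s) is true.
    At w0: s is false, []s is false, so s | []s is false.
      At w0: []s requires s at every successor {w0, w1, w2}.
        s fails at w0, so []s is false at w0.
Satisfying worlds: {w0, w2}

w0, w2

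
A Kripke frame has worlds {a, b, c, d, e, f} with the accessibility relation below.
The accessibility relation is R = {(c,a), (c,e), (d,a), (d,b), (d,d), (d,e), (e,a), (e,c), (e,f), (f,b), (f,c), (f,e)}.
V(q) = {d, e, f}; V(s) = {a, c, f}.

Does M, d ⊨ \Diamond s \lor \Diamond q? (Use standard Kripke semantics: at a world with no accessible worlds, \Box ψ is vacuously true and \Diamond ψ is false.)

Yes

Recall that \Diamond ψ holds at a world iff ψ holds at some accessible world.
At d: \Diamond s is true, \Diamond q is true, so \Diamond s \lor \Diamond q is true.
  At d: \Diamond s requires s at some successor in {a, b, d, e}.
    s holds at a, so \Diamond s is true at d.
  At d: \Diamond q requires q at some successor in {a, b, d, e}.
    q holds at d, so \Diamond q is true at d.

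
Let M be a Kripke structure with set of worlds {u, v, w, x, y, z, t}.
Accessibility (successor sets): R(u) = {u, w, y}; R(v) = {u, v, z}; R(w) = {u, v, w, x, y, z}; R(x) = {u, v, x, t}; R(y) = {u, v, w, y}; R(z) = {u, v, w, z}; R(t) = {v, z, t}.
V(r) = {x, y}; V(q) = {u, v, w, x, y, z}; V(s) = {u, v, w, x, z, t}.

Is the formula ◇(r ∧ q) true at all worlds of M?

No

Recall that ◇ψ holds at a world iff ψ holds at some accessible world.
Let φ = ◇(r ∧ q). Evaluate φ at each world:
  u (successors {u, w, y}): φ is true.
  v (successors {u, v, z}): φ is false.
  w (successors {u, v, w, x, y, z}): φ is true.
  x (successors {u, v, x, t}): φ is true.
  y (successors {u, v, w, y}): φ is true.
  z (successors {u, v, w, z}): φ is false.
  t (successors {v, z, t}): φ is false.
Detail at v (counterexample):
  At v: ◇(r ∧ q) requires r ∧ q at some successor in {u, v, z}.
    At u: r ∧ q is false.
    At v: r ∧ q is false.
    At z: r ∧ q is false.
  So ◇(r ∧ q) is false at v.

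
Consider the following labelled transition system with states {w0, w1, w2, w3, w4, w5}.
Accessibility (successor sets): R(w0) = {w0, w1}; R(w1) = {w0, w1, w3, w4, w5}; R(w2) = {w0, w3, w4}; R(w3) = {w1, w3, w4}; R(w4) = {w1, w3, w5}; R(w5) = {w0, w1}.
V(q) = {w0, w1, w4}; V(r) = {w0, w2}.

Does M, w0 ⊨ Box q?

At w0: Box q requires q at every successor {w0, w1}.
  At w0: q is true.
  At w1: q is true.
So Box q is true at w0.

Yes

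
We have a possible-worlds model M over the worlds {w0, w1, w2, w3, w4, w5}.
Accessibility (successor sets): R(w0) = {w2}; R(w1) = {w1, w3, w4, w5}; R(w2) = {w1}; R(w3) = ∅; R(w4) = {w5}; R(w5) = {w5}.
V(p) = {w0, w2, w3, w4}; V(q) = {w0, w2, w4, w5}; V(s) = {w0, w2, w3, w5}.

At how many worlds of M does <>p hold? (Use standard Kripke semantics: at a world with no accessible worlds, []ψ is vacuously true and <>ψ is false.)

Recall that <>ψ holds at a world iff ψ holds at some accessible world.
Let φ = <>p. Evaluate φ at each world:
  w0 (successors {w2}): φ is true.
  w1 (successors {w1, w3, w4, w5}): φ is true.
  w2 (successors {w1}): φ is false.
  w3 (successors ∅): φ is false.
  w4 (successors {w5}): φ is false.
  w5 (successors {w5}): φ is false.
For instance, at w5:
  At w5: <>p requires p at some successor in {w5}.
    At w5: p is false.
  So <>p is false at w5.
Satisfying worlds: {w0, w1}

2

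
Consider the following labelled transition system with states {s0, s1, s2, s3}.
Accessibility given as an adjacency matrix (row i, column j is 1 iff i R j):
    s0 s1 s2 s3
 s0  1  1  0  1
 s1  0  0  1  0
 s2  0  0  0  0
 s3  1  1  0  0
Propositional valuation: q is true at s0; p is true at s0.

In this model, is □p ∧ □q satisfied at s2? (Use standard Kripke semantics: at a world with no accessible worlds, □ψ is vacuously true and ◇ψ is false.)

Yes

At s2: □p is true, □q is true, so □p ∧ □q is true.
  At s2: no accessible worlds, so □p holds vacuously.
  At s2: no accessible worlds, so □q holds vacuously.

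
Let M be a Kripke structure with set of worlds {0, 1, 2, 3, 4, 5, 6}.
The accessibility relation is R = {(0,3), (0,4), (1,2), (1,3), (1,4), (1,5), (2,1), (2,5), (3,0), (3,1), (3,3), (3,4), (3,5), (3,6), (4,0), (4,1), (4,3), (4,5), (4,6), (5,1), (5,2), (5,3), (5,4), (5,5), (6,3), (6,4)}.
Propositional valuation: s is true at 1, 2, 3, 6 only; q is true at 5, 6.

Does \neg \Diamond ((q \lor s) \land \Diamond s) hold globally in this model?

No

Recall that \Diamond ψ holds at a world iff ψ holds at some accessible world.
Let φ = \neg \Diamond ((q \lor s) \land \Diamond s). Evaluate φ at each world:
  0 (successors {3, 4}): φ is false.
  1 (successors {2, 3, 4, 5}): φ is false.
  2 (successors {1, 5}): φ is false.
  3 (successors {0, 1, 3, 4, 5, 6}): φ is false.
  4 (successors {0, 1, 3, 5, 6}): φ is false.
  5 (successors {1, 2, 3, 4, 5}): φ is false.
  6 (successors {3, 4}): φ is false.
Detail at 0 (counterexample):
  At 0: \Diamond ((q \lor s) \land \Diamond s) is true, so \neg \Diamond ((q \lor s) \land \Diamond s) is false.
    At 0: \Diamond ((q \lor s) \land \Diamond s) requires (q \lor s) \land \Diamond s at some successor in {3, 4}.
      (q \lor s) \land \Diamond s holds at 3, so \Diamond ((q \lor s) \land \Diamond s) is true at 0.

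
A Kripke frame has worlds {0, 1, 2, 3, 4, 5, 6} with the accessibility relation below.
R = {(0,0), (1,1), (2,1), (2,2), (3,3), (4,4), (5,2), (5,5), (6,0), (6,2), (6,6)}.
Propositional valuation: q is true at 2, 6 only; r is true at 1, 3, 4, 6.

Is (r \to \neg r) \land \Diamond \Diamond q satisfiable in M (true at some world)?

Recall that \Diamond ψ holds at a world iff ψ holds at some accessible world.
Let φ = (r \to \neg r) \land \Diamond \Diamond q. Evaluate φ at each world:
  0 (successors {0}): φ is false.
  1 (successors {1}): φ is false.
  2 (successors {1, 2}): φ is true.
  3 (successors {3}): φ is false.
  4 (successors {4}): φ is false.
  5 (successors {2, 5}): φ is true.
  6 (successors {0, 2, 6}): φ is false.
Detail at 2 (witness):
  At 2: r \to \neg r is true, \Diamond \Diamond q is true, so (r \to \neg r) \land \Diamond \Diamond q is true.
    At 2: \Diamond \Diamond q requires \Diamond q at some successor in {1, 2}.
      \Diamond q holds at 2, so \Diamond \Diamond q is true at 2.

Yes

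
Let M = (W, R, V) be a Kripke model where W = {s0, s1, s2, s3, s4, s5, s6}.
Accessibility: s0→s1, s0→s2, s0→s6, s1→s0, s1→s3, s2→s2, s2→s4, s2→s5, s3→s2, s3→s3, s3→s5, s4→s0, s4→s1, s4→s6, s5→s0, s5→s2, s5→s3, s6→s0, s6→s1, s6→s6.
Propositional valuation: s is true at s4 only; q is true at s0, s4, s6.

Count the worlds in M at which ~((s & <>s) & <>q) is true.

7

Recall that <>ψ holds at a world iff ψ holds at some accessible world.
Let φ = ~((s & <>s) & <>q). Evaluate φ at each world:
  s0 (successors {s1, s2, s6}): φ is true.
  s1 (successors {s0, s3}): φ is true.
  s2 (successors {s2, s4, s5}): φ is true.
  s3 (successors {s2, s3, s5}): φ is true.
  s4 (successors {s0, s1, s6}): φ is true.
  s5 (successors {s0, s2, s3}): φ is true.
  s6 (successors {s0, s1, s6}): φ is true.
For instance, at s0:
  At s0: (s & <>s) & <>q is false, so ~((s & <>s) & <>q) is true.
    At s0: s & <>s is false, <>q is true, so (s & <>s) & <>q is false.
      At s0: s is false, <>s is false, so s & <>s is false.
      At s0: <>q requires q at some successor in {s1, s2, s6}.
        q holds at s6, so <>q is true at s0.
Satisfying worlds: {s0, s1, s2, s3, s4, s5, s6}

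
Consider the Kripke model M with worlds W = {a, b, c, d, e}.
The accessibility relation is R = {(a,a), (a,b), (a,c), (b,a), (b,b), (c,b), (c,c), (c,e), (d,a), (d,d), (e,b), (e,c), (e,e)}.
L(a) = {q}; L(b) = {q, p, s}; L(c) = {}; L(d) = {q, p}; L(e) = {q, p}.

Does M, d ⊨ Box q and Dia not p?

Recall that Box ψ holds at a world iff ψ holds at every accessible world, and Dia ψ holds iff ψ holds at some accessible world.
At d: Box q is true, Dia not p is true, so Box q and Dia not p is true.
  At d: Box q requires q at every successor {a, d}.
    At a: q is true.
    At d: q is true.
  So Box q is true at d.
  At d: Dia not p requires not p at some successor in {a, d}.
    not p holds at a, so Dia not p is true at d.

Yes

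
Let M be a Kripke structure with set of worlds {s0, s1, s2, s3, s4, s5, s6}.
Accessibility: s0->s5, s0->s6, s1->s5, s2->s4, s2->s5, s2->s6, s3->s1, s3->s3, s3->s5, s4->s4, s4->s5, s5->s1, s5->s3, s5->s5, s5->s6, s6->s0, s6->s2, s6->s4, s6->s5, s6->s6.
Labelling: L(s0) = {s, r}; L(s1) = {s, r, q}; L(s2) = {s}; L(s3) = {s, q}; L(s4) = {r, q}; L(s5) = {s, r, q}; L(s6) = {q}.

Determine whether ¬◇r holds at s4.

At s4: ◇r is true, so ¬◇r is false.
  At s4: ◇r requires r at some successor in {s4, s5}.
    r holds at s4, so ◇r is true at s4.

No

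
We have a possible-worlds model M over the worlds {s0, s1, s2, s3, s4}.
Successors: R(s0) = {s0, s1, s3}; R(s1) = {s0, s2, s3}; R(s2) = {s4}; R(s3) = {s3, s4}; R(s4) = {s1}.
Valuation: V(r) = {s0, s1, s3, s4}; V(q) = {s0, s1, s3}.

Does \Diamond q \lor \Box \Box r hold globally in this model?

Yes

Let φ = \Diamond q \lor \Box \Box r. Evaluate φ at each world:
  s0 (successors {s0, s1, s3}): φ is true.
  s1 (successors {s0, s2, s3}): φ is true.
  s2 (successors {s4}): φ is true.
  s3 (successors {s3, s4}): φ is true.
  s4 (successors {s1}): φ is true.
For instance, at s1:
  At s1: \Diamond q is true, \Box \Box r is true, so \Diamond q \lor \Box \Box r is true.
    At s1: \Diamond q requires q at some successor in {s0, s2, s3}.
      q holds at s0, so \Diamond q is true at s1.
    At s1: \Box \Box r requires \Box r at every successor {s0, s2, s3}.
      At s0: \Box r is true.
      At s2: \Box r is true.
      At s3: \Box r is true.
    So \Box \Box r is true at s1.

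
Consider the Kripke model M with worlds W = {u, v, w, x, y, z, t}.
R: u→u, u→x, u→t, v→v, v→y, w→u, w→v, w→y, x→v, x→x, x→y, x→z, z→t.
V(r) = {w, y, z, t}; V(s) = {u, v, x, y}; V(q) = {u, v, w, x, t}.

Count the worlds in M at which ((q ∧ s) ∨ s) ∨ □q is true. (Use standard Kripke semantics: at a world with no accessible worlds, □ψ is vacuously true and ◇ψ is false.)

Recall that □ψ holds at a world iff ψ holds at every accessible world, and ◇ψ holds iff ψ holds at some accessible world.
Let φ = ((q ∧ s) ∨ s) ∨ □q. Evaluate φ at each world:
  u (successors {u, x, t}): φ is true.
  v (successors {v, y}): φ is true.
  w (successors {u, v, y}): φ is false.
  x (successors {v, x, y, z}): φ is true.
  y (successors ∅): φ is true.
  z (successors {t}): φ is true.
  t (successors ∅): φ is true.
For instance, at z:
  At z: (q ∧ s) ∨ s is false, □q is true, so ((q ∧ s) ∨ s) ∨ □q is true.
    At z: □q requires q at every successor {t}.
      At t: q is true.
    So □q is true at z.
Satisfying worlds: {u, v, x, y, z, t}

6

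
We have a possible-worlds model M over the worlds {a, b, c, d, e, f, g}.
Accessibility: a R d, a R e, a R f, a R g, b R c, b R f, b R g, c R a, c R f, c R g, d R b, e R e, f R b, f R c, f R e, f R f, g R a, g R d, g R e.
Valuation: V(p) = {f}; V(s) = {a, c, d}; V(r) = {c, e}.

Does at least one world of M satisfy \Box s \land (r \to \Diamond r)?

Let φ = \Box s \land (r \to \Diamond r). Evaluate φ at each world:
  a (successors {d, e, f, g}): φ is false.
  b (successors {c, f, g}): φ is false.
  c (successors {a, f, g}): φ is false.
  d (successors {b}): φ is false.
  e (successors {e}): φ is false.
  f (successors {b, c, e, f}): φ is false.
  g (successors {a, d, e}): φ is false.
For instance, at g:
  At g: \Box s is false, r \to \Diamond r is true, so \Box s \land (r \to \Diamond r) is false.
    At g: \Box s requires s at every successor {a, d, e}.
      s fails at e, so \Box s is false at g.
    At g: r is false, \Diamond r is true, so r \to \Diamond r is true.
      At g: \Diamond r requires r at some successor in {a, d, e}.
        r holds at e, so \Diamond r is true at g.

No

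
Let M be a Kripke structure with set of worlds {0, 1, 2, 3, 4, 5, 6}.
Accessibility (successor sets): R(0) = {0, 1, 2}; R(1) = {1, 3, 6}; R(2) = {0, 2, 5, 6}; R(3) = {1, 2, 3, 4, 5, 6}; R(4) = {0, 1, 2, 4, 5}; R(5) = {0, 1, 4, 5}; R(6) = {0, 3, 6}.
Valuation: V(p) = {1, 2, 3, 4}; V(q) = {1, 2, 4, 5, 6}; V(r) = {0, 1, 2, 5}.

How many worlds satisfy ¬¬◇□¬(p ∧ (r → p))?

Let φ = ¬¬◇□¬(p ∧ (r → p)). Evaluate φ at each world:
  0 (successors {0, 1, 2}): φ is false.
  1 (successors {1, 3, 6}): φ is false.
  2 (successors {0, 2, 5, 6}): φ is false.
  3 (successors {1, 2, 3, 4, 5, 6}): φ is false.
  4 (successors {0, 1, 2, 4, 5}): φ is false.
  5 (successors {0, 1, 4, 5}): φ is false.
  6 (successors {0, 3, 6}): φ is false.
For instance, at 1:
  At 1: ¬◇□¬(p ∧ (r → p)) is true, so ¬¬◇□¬(p ∧ (r → p)) is false.
    At 1: ◇□¬(p ∧ (r → p)) is false, so ¬◇□¬(p ∧ (r → p)) is true.
      At 1: ◇□¬(p ∧ (r → p)) requires □¬(p ∧ (r → p)) at some successor in {1, 3, 6}.
        At 1: □¬(p ∧ (r → p)) is false.
        At 3: □¬(p ∧ (r → p)) is false.
        At 6: □¬(p ∧ (r → p)) is false.
      So ◇□¬(p ∧ (r → p)) is false at 1.
Satisfying worlds: none.

0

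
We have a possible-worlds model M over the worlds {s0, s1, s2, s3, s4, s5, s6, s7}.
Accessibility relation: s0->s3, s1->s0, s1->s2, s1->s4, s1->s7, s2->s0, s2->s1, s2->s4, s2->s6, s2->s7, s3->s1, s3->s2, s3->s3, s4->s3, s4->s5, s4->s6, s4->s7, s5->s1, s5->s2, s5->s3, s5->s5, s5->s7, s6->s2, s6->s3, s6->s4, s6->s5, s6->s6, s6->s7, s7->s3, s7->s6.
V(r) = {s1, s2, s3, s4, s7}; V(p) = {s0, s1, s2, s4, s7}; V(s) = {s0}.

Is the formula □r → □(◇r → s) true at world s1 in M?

Recall that □ψ holds at a world iff ψ holds at every accessible world, and ◇ψ holds iff ψ holds at some accessible world.
At s1: □r is false, □(◇r → s) is false, so □r → □(◇r → s) is true.
  At s1: □r requires r at every successor {s0, s2, s4, s7}.
    r fails at s0, so □r is false at s1.
  At s1: □(◇r → s) requires ◇r → s at every successor {s0, s2, s4, s7}.
    ◇r → s fails at s2, so □(◇r → s) is false at s1.
      At s2: ◇r is true, s is false, so ◇r → s is false.

Yes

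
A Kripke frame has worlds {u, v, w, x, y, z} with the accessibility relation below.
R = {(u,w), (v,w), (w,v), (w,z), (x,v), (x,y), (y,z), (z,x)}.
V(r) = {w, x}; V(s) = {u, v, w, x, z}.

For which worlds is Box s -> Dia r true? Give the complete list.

Let φ = Box s -> Dia r. Evaluate φ at each world:
  u (successors {w}): φ is true.
  v (successors {w}): φ is true.
  w (successors {v, z}): φ is false.
  x (successors {v, y}): φ is true.
  y (successors {z}): φ is false.
  z (successors {x}): φ is true.
For instance, at x:
  At x: Box s is false, Dia r is false, so Box s -> Dia r is true.
    At x: Box s requires s at every successor {v, y}.
      s fails at y, so Box s is false at x.
    At x: Dia r requires r at some successor in {v, y}.
      At v: r is false.
      At y: r is false.
    So Dia r is false at x.
Satisfying worlds: {u, v, x, z}

u, v, x, z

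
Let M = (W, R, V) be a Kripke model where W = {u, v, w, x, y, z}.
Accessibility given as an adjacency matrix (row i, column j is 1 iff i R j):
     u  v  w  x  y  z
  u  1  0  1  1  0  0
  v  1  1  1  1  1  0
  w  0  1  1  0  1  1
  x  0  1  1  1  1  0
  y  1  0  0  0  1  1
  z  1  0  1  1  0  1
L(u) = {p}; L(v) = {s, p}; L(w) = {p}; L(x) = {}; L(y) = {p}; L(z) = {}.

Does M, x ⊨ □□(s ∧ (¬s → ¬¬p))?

Recall that □ψ holds at a world iff ψ holds at every accessible world, and ◇ψ holds iff ψ holds at some accessible world.
At x: □□(s ∧ (¬s → ¬¬p)) requires □(s ∧ (¬s → ¬¬p)) at every successor {v, w, x, y}.
  □(s ∧ (¬s → ¬¬p)) fails at v, so □□(s ∧ (¬s → ¬¬p)) is false at x.
    At v: □(s ∧ (¬s → ¬¬p)) requires s ∧ (¬s → ¬¬p) at every successor {u, v, w, x, y}.
      s ∧ (¬s → ¬¬p) fails at u, so □(s ∧ (¬s → ¬¬p)) is false at v.

No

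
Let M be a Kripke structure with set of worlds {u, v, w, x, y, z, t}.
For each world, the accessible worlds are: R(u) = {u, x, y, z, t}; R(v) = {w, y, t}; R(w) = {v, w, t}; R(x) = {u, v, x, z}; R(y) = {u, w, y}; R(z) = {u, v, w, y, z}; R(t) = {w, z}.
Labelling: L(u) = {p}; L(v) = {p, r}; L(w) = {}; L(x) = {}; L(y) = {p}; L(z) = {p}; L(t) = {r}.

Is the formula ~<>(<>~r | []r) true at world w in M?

No

Recall that []ψ holds at a world iff ψ holds at every accessible world, and <>ψ holds iff ψ holds at some accessible world.
At w: <>(<>~r | []r) is true, so ~<>(<>~r | []r) is false.
  At w: <>(<>~r | []r) requires <>~r | []r at some successor in {v, w, t}.
    <>~r | []r holds at v, so <>(<>~r | []r) is true at w.
      At v: <>~r is true, []r is false, so <>~r | []r is true.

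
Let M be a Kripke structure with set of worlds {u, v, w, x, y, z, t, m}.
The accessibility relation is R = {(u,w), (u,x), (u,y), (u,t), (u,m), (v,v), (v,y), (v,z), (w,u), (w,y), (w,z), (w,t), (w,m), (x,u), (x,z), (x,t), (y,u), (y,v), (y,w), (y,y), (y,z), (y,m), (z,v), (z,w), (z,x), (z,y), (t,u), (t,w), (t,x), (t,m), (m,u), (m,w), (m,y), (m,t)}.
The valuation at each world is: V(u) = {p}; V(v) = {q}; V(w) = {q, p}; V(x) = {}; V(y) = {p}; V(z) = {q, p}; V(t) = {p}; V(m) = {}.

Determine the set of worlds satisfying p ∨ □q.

Let φ = p ∨ □q. Evaluate φ at each world:
  u (successors {w, x, y, t, m}): φ is true.
  v (successors {v, y, z}): φ is false.
  w (successors {u, y, z, t, m}): φ is true.
  x (successors {u, z, t}): φ is false.
  y (successors {u, v, w, y, z, m}): φ is true.
  z (successors {v, w, x, y}): φ is true.
  t (successors {u, w, x, m}): φ is true.
  m (successors {u, w, y, t}): φ is false.
For instance, at w:
  At w: p is true, □q is false, so p ∨ □q is true.
    At w: □q requires q at every successor {u, y, z, t, m}.
      q fails at u, so □q is false at w.
Satisfying worlds: {u, w, y, z, t}

u, w, y, z, t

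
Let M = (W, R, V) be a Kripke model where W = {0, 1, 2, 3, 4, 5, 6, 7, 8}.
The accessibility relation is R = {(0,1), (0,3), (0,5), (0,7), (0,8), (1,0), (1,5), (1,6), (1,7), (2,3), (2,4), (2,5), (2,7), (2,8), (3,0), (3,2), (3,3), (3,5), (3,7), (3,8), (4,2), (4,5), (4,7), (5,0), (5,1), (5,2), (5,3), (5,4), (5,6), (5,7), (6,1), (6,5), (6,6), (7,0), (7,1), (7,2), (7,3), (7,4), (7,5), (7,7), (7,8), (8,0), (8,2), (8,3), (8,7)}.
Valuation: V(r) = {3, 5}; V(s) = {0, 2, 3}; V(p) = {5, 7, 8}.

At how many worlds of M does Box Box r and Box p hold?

Recall that Box ψ holds at a world iff ψ holds at every accessible world, and Dia ψ holds iff ψ holds at some accessible world.
Let φ = Box Box r and Box p. Evaluate φ at each world:
  0 (successors {1, 3, 5, 7, 8}): φ is false.
  1 (successors {0, 5, 6, 7}): φ is false.
  2 (successors {3, 4, 5, 7, 8}): φ is false.
  3 (successors {0, 2, 3, 5, 7, 8}): φ is false.
  4 (successors {2, 5, 7}): φ is false.
  5 (successors {0, 1, 2, 3, 4, 6, 7}): φ is false.
  6 (successors {1, 5, 6}): φ is false.
  7 (successors {0, 1, 2, 3, 4, 5, 7, 8}): φ is false.
  8 (successors {0, 2, 3, 7}): φ is false.
For instance, at 3:
  At 3: Box Box r is false, Box p is false, so Box Box r and Box p is false.
    At 3: Box Box r requires Box r at every successor {0, 2, 3, 5, 7, 8}.
      Box r fails at 0, so Box Box r is false at 3.
    At 3: Box p requires p at every successor {0, 2, 3, 5, 7, 8}.
      p fails at 0, so Box p is false at 3.
Satisfying worlds: none.

0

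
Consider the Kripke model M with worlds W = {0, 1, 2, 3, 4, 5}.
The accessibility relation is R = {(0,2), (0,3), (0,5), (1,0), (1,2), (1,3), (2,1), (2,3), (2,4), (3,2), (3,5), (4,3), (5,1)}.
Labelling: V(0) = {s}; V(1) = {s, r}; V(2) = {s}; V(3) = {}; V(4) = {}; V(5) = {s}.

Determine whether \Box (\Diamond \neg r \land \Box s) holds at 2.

Recall that \Box ψ holds at a world iff ψ holds at every accessible world, and \Diamond ψ holds iff ψ holds at some accessible world.
At 2: \Box (\Diamond \neg r \land \Box s) requires \Diamond \neg r \land \Box s at every successor {1, 3, 4}.
  \Diamond \neg r \land \Box s fails at 1, so \Box (\Diamond \neg r \land \Box s) is false at 2.
    At 1: \Diamond \neg r is true, \Box s is false, so \Diamond \neg r \land \Box s is false.
      At 1: \Diamond \neg r requires \neg r at some successor in {0, 2, 3}.
        \neg r holds at 0, so \Diamond \neg r is true at 1.
      At 1: \Box s requires s at every successor {0, 2, 3}.
        s fails at 3, so \Box s is false at 1.

No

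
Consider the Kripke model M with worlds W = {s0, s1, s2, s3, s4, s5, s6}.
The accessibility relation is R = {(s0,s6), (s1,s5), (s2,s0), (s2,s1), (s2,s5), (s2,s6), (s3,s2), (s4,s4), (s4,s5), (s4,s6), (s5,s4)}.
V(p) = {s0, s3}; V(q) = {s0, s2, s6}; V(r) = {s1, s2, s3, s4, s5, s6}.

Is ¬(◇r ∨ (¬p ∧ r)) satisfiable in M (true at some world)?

No

Let φ = ¬(◇r ∨ (¬p ∧ r)). Evaluate φ at each world:
  s0 (successors {s6}): φ is false.
  s1 (successors {s5}): φ is false.
  s2 (successors {s0, s1, s5, s6}): φ is false.
  s3 (successors {s2}): φ is false.
  s4 (successors {s4, s5, s6}): φ is false.
  s5 (successors {s4}): φ is false.
  s6 (successors ∅): φ is false.
For instance, at s5:
  At s5: ◇r ∨ (¬p ∧ r) is true, so ¬(◇r ∨ (¬p ∧ r)) is false.
    At s5: ◇r is true, ¬p ∧ r is true, so ◇r ∨ (¬p ∧ r) is true.
      At s5: ◇r requires r at some successor in {s4}.
        r holds at s4, so ◇r is true at s5.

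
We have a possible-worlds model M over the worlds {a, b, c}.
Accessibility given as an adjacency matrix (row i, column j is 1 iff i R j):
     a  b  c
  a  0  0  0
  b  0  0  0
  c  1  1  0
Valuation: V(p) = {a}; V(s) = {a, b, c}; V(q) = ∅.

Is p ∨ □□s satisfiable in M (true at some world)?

Yes

Recall that □ψ holds at a world iff ψ holds at every accessible world, and ◇ψ holds iff ψ holds at some accessible world.
Let φ = p ∨ □□s. Evaluate φ at each world:
  a (successors ∅): φ is true.
  b (successors ∅): φ is true.
  c (successors {a, b}): φ is true.
Detail at a (witness):
  At a: p is true, □□s is true, so p ∨ □□s is true.
    At a: no accessible worlds, so □□s holds vacuously.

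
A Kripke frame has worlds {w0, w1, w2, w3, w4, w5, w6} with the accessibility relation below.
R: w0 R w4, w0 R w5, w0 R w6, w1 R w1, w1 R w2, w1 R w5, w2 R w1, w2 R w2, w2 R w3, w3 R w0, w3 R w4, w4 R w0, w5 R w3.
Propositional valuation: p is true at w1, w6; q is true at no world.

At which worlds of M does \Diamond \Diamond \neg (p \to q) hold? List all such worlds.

Let φ = \Diamond \Diamond \neg (p \to q). Evaluate φ at each world:
  w0 (successors {w4, w5, w6}): φ is false.
  w1 (successors {w1, w2, w5}): φ is true.
  w2 (successors {w1, w2, w3}): φ is true.
  w3 (successors {w0, w4}): φ is true.
  w4 (successors {w0}): φ is true.
  w5 (successors {w3}): φ is false.
  w6 (successors ∅): φ is false.
For instance, at w1:
  At w1: \Diamond \Diamond \neg (p \to q) requires \Diamond \neg (p \to q) at some successor in {w1, w2, w5}.
    \Diamond \neg (p \to q) holds at w1, so \Diamond \Diamond \neg (p \to q) is true at w1.
      At w1: \Diamond \neg (p \to q) requires \neg (p \to q) at some successor in {w1, w2, w5}.
        \neg (p \to q) holds at w1, so \Diamond \neg (p \to q) is true at w1.
Satisfying worlds: {w1, w2, w3, w4}

w1, w2, w3, w4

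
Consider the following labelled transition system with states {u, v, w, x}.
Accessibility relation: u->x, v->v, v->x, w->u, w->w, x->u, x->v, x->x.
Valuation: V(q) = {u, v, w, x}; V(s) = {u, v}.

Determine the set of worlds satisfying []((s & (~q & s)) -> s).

Let φ = []((s & (~q & s)) -> s). Evaluate φ at each world:
  u (successors {x}): φ is true.
  v (successors {v, x}): φ is true.
  w (successors {u, w}): φ is true.
  x (successors {u, v, x}): φ is true.
For instance, at v:
  At v: []((s & (~q & s)) -> s) requires (s & (~q & s)) -> s at every successor {v, x}.
    At v: (s & (~q & s)) -> s is true.
    At x: (s & (~q & s)) -> s is true.
  So []((s & (~q & s)) -> s) is true at v.
Satisfying worlds: {u, v, w, x}

u, v, w, x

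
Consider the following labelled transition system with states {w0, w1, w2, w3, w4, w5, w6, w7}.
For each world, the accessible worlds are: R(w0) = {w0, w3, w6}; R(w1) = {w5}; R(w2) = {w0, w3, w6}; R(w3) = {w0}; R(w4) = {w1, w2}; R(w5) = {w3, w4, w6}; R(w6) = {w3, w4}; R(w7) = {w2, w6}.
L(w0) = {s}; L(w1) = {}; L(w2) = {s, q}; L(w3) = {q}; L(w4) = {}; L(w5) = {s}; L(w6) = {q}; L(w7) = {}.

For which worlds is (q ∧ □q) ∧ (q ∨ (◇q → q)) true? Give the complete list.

none

Let φ = (q ∧ □q) ∧ (q ∨ (◇q → q)). Evaluate φ at each world:
  w0 (successors {w0, w3, w6}): φ is false.
  w1 (successors {w5}): φ is false.
  w2 (successors {w0, w3, w6}): φ is false.
  w3 (successors {w0}): φ is false.
  w4 (successors {w1, w2}): φ is false.
  w5 (successors {w3, w4, w6}): φ is false.
  w6 (successors {w3, w4}): φ is false.
  w7 (successors {w2, w6}): φ is false.
For instance, at w1:
  At w1: q ∧ □q is false, q ∨ (◇q → q) is true, so (q ∧ □q) ∧ (q ∨ (◇q → q)) is false.
    At w1: q is false, □q is false, so q ∧ □q is false.
      At w1: □q requires q at every successor {w5}.
        q fails at w5, so □q is false at w1.
    At w1: q is false, ◇q → q is true, so q ∨ (◇q → q) is true.
      At w1: ◇q is false, q is false, so ◇q → q is true.
Satisfying worlds: none.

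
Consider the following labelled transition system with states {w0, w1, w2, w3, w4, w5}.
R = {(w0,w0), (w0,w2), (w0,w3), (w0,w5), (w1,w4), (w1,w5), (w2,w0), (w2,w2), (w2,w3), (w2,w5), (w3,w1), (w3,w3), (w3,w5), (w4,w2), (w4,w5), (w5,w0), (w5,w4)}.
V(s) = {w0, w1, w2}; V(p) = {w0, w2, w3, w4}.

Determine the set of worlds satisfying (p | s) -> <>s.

w0, w2, w3, w4, w5

Let φ = (p | s) -> <>s. Evaluate φ at each world:
  w0 (successors {w0, w2, w3, w5}): φ is true.
  w1 (successors {w4, w5}): φ is false.
  w2 (successors {w0, w2, w3, w5}): φ is true.
  w3 (successors {w1, w3, w5}): φ is true.
  w4 (successors {w2, w5}): φ is true.
  w5 (successors {w0, w4}): φ is true.
For instance, at w3:
  At w3: p | s is true, <>s is true, so (p | s) -> <>s is true.
    At w3: <>s requires s at some successor in {w1, w3, w5}.
      s holds at w1, so <>s is true at w3.
Satisfying worlds: {w0, w2, w3, w4, w5}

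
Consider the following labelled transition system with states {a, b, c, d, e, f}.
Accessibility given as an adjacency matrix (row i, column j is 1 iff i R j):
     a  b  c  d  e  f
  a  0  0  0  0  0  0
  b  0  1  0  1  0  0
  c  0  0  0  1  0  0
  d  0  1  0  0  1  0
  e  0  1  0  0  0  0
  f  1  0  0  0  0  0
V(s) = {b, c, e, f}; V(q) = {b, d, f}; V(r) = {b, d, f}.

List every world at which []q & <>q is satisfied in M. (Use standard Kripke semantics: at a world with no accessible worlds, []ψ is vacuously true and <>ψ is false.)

Let φ = []q & <>q. Evaluate φ at each world:
  a (successors ∅): φ is false.
  b (successors {b, d}): φ is true.
  c (successors {d}): φ is true.
  d (successors {b, e}): φ is false.
  e (successors {b}): φ is true.
  f (successors {a}): φ is false.
For instance, at c:
  At c: []q is true, <>q is true, so []q & <>q is true.
    At c: []q requires q at every successor {d}.
      At d: q is true.
    So []q is true at c.
    At c: <>q requires q at some successor in {d}.
      q holds at d, so <>q is true at c.
Satisfying worlds: {b, c, e}

b, c, e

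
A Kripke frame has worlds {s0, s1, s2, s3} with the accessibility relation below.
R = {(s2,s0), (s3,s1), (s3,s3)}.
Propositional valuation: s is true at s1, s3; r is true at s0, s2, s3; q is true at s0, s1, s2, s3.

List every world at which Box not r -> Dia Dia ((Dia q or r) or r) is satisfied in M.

s2, s3

Let φ = Box not r -> Dia Dia ((Dia q or r) or r). Evaluate φ at each world:
  s0 (successors ∅): φ is false.
  s1 (successors ∅): φ is false.
  s2 (successors {s0}): φ is true.
  s3 (successors {s1, s3}): φ is true.
For instance, at s2:
  At s2: Box not r is false, Dia Dia ((Dia q or r) or r) is false, so Box not r -> Dia Dia ((Dia q or r) or r) is true.
    At s2: Box not r requires not r at every successor {s0}.
      not r fails at s0, so Box not r is false at s2.
    At s2: Dia Dia ((Dia q or r) or r) requires Dia ((Dia q or r) or r) at some successor in {s0}.
      At s0: Dia ((Dia q or r) or r) is false.
    So Dia Dia ((Dia q or r) or r) is false at s2.
Satisfying worlds: {s2, s3}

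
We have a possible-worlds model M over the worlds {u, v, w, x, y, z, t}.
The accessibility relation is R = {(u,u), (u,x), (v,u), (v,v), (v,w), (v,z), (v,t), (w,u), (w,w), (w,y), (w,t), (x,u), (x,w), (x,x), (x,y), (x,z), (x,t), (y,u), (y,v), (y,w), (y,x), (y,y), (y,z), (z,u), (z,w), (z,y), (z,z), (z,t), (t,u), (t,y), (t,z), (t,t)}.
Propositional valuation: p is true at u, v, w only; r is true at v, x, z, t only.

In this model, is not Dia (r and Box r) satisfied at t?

Yes

At t: Dia (r and Box r) is false, so not Dia (r and Box r) is true.
  At t: Dia (r and Box r) requires r and Box r at some successor in {u, y, z, t}.
    At u: r and Box r is false.
    At y: r and Box r is false.
    At z: r and Box r is false.
    At t: r and Box r is false.
  So Dia (r and Box r) is false at t.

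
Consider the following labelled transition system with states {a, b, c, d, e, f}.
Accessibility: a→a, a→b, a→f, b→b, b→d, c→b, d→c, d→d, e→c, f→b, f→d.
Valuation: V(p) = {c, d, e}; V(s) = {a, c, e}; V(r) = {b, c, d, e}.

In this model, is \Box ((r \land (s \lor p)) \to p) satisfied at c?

Yes

At c: \Box ((r \land (s \lor p)) \to p) requires (r \land (s \lor p)) \to p at every successor {b}.
  At b: (r \land (s \lor p)) \to p is true.
So \Box ((r \land (s \lor p)) \to p) is true at c.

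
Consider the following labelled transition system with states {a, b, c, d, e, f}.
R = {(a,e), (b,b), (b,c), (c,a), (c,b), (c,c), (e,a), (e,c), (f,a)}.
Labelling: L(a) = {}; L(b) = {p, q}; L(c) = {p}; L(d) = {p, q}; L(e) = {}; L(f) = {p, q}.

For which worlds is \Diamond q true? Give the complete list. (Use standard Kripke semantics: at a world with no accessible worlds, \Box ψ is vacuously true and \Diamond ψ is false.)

Let φ = \Diamond q. Evaluate φ at each world:
  a (successors {e}): φ is false.
  b (successors {b, c}): φ is true.
  c (successors {a, b, c}): φ is true.
  d (successors ∅): φ is false.
  e (successors {a, c}): φ is false.
  f (successors {a}): φ is false.
For instance, at e:
  At e: \Diamond q requires q at some successor in {a, c}.
    At a: q is false.
    At c: q is false.
  So \Diamond q is false at e.
Satisfying worlds: {b, c}

b, c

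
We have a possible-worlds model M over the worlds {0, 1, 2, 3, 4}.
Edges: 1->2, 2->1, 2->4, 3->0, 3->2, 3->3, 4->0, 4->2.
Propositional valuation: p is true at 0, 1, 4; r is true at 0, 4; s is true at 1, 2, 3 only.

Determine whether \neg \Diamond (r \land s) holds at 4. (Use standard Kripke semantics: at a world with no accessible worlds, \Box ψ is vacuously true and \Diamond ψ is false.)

Recall that \Diamond ψ holds at a world iff ψ holds at some accessible world.
At 4: \Diamond (r \land s) is false, so \neg \Diamond (r \land s) is true.
  At 4: \Diamond (r \land s) requires r \land s at some successor in {0, 2}.
    At 0: r \land s is false.
    At 2: r \land s is false.
  So \Diamond (r \land s) is false at 4.

Yes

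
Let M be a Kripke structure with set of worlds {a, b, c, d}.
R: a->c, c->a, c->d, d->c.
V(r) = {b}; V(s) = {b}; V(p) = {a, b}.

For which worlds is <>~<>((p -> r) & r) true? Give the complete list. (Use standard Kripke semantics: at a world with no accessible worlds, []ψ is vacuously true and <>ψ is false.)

a, c, d

Let φ = <>~<>((p -> r) & r). Evaluate φ at each world:
  a (successors {c}): φ is true.
  b (successors ∅): φ is false.
  c (successors {a, d}): φ is true.
  d (successors {c}): φ is true.
For instance, at d:
  At d: <>~<>((p -> r) & r) requires ~<>((p -> r) & r) at some successor in {c}.
    ~<>((p -> r) & r) holds at c, so <>~<>((p -> r) & r) is true at d.
      At c: <>((p -> r) & r) is false, so ~<>((p -> r) & r) is true.
Satisfying worlds: {a, c, d}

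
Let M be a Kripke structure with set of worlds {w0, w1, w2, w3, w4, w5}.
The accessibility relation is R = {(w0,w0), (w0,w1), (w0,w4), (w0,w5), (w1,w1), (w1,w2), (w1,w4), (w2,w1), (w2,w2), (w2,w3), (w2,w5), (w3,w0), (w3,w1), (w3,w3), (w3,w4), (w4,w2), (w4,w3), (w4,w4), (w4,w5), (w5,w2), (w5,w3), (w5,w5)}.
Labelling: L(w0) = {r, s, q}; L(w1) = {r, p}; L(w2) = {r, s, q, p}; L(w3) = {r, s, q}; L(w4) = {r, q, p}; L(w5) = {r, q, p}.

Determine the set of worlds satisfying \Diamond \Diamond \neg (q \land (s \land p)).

Let φ = \Diamond \Diamond \neg (q \land (s \land p)). Evaluate φ at each world:
  w0 (successors {w0, w1, w4, w5}): φ is true.
  w1 (successors {w1, w2, w4}): φ is true.
  w2 (successors {w1, w2, w3, w5}): φ is true.
  w3 (successors {w0, w1, w3, w4}): φ is true.
  w4 (successors {w2, w3, w4, w5}): φ is true.
  w5 (successors {w2, w3, w5}): φ is true.
For instance, at w1:
  At w1: \Diamond \Diamond \neg (q \land (s \land p)) requires \Diamond \neg (q \land (s \land p)) at some successor in {w1, w2, w4}.
    \Diamond \neg (q \land (s \land p)) holds at w1, so \Diamond \Diamond \neg (q \land (s \land p)) is true at w1.
      At w1: \Diamond \neg (q \land (s \land p)) requires \neg (q \land (s \land p)) at some successor in {w1, w2, w4}.
        \neg (q \land (s \land p)) holds at w1, so \Diamond \neg (q \land (s \land p)) is true at w1.
Satisfying worlds: {w0, w1, w2, w3, w4, w5}

w0, w1, w2, w3, w4, w5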